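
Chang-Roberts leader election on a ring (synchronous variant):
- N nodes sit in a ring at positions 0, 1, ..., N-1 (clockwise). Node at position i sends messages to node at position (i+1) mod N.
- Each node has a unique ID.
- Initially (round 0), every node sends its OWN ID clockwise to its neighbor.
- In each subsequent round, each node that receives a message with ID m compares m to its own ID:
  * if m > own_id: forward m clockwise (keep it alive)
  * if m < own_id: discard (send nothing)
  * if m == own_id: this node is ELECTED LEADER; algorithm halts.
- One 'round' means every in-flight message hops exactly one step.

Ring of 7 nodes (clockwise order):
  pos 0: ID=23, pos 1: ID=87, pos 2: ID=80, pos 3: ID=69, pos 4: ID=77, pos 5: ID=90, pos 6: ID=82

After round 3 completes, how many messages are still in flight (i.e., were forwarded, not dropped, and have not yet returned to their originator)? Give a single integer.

Answer: 2

Derivation:
Round 1: pos1(id87) recv 23: drop; pos2(id80) recv 87: fwd; pos3(id69) recv 80: fwd; pos4(id77) recv 69: drop; pos5(id90) recv 77: drop; pos6(id82) recv 90: fwd; pos0(id23) recv 82: fwd
Round 2: pos3(id69) recv 87: fwd; pos4(id77) recv 80: fwd; pos0(id23) recv 90: fwd; pos1(id87) recv 82: drop
Round 3: pos4(id77) recv 87: fwd; pos5(id90) recv 80: drop; pos1(id87) recv 90: fwd
After round 3: 2 messages still in flight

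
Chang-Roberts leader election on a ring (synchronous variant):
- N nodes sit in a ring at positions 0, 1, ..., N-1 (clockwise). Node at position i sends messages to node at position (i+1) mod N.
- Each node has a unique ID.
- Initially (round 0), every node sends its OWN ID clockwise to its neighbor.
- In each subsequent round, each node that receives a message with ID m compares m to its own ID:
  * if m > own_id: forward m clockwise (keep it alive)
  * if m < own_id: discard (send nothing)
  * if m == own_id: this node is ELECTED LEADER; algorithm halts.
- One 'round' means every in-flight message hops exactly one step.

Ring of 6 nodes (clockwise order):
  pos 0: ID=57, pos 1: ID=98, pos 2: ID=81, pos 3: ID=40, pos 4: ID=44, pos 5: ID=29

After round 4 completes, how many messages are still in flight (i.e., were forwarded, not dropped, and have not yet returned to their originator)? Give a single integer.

Answer: 2

Derivation:
Round 1: pos1(id98) recv 57: drop; pos2(id81) recv 98: fwd; pos3(id40) recv 81: fwd; pos4(id44) recv 40: drop; pos5(id29) recv 44: fwd; pos0(id57) recv 29: drop
Round 2: pos3(id40) recv 98: fwd; pos4(id44) recv 81: fwd; pos0(id57) recv 44: drop
Round 3: pos4(id44) recv 98: fwd; pos5(id29) recv 81: fwd
Round 4: pos5(id29) recv 98: fwd; pos0(id57) recv 81: fwd
After round 4: 2 messages still in flight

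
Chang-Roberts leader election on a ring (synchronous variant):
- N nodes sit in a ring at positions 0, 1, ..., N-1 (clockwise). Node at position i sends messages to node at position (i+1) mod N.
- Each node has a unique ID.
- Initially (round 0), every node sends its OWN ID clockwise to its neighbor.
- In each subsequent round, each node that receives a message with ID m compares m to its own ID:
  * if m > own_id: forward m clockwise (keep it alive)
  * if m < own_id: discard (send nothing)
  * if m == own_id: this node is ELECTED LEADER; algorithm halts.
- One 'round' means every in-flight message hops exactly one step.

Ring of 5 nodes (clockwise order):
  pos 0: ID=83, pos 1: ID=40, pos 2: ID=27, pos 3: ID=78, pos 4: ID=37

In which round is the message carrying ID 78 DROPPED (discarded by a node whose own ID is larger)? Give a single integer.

Round 1: pos1(id40) recv 83: fwd; pos2(id27) recv 40: fwd; pos3(id78) recv 27: drop; pos4(id37) recv 78: fwd; pos0(id83) recv 37: drop
Round 2: pos2(id27) recv 83: fwd; pos3(id78) recv 40: drop; pos0(id83) recv 78: drop
Round 3: pos3(id78) recv 83: fwd
Round 4: pos4(id37) recv 83: fwd
Round 5: pos0(id83) recv 83: ELECTED
Message ID 78 originates at pos 3; dropped at pos 0 in round 2

Answer: 2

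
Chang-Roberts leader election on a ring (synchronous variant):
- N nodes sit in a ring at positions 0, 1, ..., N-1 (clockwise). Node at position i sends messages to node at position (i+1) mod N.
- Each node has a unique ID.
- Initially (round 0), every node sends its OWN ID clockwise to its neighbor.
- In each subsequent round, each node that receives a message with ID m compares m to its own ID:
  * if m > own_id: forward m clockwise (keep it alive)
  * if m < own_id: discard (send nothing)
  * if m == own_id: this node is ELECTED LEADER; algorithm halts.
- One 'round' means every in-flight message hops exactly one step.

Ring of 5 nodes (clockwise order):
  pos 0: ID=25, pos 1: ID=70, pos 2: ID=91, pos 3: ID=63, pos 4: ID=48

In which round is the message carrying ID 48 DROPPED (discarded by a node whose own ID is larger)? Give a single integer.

Round 1: pos1(id70) recv 25: drop; pos2(id91) recv 70: drop; pos3(id63) recv 91: fwd; pos4(id48) recv 63: fwd; pos0(id25) recv 48: fwd
Round 2: pos4(id48) recv 91: fwd; pos0(id25) recv 63: fwd; pos1(id70) recv 48: drop
Round 3: pos0(id25) recv 91: fwd; pos1(id70) recv 63: drop
Round 4: pos1(id70) recv 91: fwd
Round 5: pos2(id91) recv 91: ELECTED
Message ID 48 originates at pos 4; dropped at pos 1 in round 2

Answer: 2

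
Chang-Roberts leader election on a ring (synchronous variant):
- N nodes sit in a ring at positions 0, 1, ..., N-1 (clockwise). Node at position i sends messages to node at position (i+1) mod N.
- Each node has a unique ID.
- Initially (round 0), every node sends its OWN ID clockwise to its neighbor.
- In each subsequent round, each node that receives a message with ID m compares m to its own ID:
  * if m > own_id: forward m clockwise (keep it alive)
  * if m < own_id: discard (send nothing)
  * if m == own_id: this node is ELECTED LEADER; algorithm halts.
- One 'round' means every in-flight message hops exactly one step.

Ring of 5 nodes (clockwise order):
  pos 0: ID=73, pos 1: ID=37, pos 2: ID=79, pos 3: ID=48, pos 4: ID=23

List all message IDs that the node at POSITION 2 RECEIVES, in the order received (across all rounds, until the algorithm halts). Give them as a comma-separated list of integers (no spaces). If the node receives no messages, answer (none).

Round 1: pos1(id37) recv 73: fwd; pos2(id79) recv 37: drop; pos3(id48) recv 79: fwd; pos4(id23) recv 48: fwd; pos0(id73) recv 23: drop
Round 2: pos2(id79) recv 73: drop; pos4(id23) recv 79: fwd; pos0(id73) recv 48: drop
Round 3: pos0(id73) recv 79: fwd
Round 4: pos1(id37) recv 79: fwd
Round 5: pos2(id79) recv 79: ELECTED

Answer: 37,73,79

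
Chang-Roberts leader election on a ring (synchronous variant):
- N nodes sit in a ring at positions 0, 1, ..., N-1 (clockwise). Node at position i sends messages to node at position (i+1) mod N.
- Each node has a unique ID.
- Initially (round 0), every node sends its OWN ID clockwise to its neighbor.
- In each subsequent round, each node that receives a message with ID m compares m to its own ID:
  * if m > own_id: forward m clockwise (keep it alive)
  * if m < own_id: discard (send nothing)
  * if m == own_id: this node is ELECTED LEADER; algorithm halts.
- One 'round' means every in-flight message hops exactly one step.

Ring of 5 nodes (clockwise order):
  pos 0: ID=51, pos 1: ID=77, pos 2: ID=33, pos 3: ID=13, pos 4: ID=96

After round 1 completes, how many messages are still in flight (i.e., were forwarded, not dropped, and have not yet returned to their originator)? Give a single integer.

Round 1: pos1(id77) recv 51: drop; pos2(id33) recv 77: fwd; pos3(id13) recv 33: fwd; pos4(id96) recv 13: drop; pos0(id51) recv 96: fwd
After round 1: 3 messages still in flight

Answer: 3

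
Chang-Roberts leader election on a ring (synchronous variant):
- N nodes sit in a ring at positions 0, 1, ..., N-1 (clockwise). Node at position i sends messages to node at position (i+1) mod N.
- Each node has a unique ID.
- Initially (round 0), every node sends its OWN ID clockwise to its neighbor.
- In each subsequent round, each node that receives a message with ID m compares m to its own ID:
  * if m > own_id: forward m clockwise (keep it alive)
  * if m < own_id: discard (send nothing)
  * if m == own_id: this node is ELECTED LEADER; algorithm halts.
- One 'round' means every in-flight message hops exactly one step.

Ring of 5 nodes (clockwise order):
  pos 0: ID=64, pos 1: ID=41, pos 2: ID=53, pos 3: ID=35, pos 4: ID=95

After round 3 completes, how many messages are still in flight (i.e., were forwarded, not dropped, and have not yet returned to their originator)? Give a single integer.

Answer: 2

Derivation:
Round 1: pos1(id41) recv 64: fwd; pos2(id53) recv 41: drop; pos3(id35) recv 53: fwd; pos4(id95) recv 35: drop; pos0(id64) recv 95: fwd
Round 2: pos2(id53) recv 64: fwd; pos4(id95) recv 53: drop; pos1(id41) recv 95: fwd
Round 3: pos3(id35) recv 64: fwd; pos2(id53) recv 95: fwd
After round 3: 2 messages still in flight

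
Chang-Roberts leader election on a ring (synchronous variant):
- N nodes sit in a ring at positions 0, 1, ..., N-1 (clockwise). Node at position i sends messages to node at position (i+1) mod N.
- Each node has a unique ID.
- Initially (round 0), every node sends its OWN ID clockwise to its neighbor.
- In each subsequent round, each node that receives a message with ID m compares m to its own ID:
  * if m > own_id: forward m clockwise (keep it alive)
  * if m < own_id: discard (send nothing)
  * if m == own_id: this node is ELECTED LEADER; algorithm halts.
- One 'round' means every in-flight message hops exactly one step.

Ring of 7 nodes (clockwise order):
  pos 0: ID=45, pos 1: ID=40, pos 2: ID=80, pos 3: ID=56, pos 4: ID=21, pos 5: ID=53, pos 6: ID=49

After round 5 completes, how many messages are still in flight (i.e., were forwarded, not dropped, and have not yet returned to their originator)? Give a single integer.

Answer: 2

Derivation:
Round 1: pos1(id40) recv 45: fwd; pos2(id80) recv 40: drop; pos3(id56) recv 80: fwd; pos4(id21) recv 56: fwd; pos5(id53) recv 21: drop; pos6(id49) recv 53: fwd; pos0(id45) recv 49: fwd
Round 2: pos2(id80) recv 45: drop; pos4(id21) recv 80: fwd; pos5(id53) recv 56: fwd; pos0(id45) recv 53: fwd; pos1(id40) recv 49: fwd
Round 3: pos5(id53) recv 80: fwd; pos6(id49) recv 56: fwd; pos1(id40) recv 53: fwd; pos2(id80) recv 49: drop
Round 4: pos6(id49) recv 80: fwd; pos0(id45) recv 56: fwd; pos2(id80) recv 53: drop
Round 5: pos0(id45) recv 80: fwd; pos1(id40) recv 56: fwd
After round 5: 2 messages still in flight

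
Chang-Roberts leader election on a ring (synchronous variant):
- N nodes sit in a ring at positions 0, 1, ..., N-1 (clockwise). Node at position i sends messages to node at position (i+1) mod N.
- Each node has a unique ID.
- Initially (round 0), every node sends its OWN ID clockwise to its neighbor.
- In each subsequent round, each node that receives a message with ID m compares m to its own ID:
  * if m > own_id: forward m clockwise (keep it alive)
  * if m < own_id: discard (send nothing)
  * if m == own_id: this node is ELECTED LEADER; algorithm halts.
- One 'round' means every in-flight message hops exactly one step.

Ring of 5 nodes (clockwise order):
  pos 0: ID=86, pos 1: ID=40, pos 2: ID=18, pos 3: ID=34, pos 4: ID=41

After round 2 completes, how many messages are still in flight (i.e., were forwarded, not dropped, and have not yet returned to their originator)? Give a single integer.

Round 1: pos1(id40) recv 86: fwd; pos2(id18) recv 40: fwd; pos3(id34) recv 18: drop; pos4(id41) recv 34: drop; pos0(id86) recv 41: drop
Round 2: pos2(id18) recv 86: fwd; pos3(id34) recv 40: fwd
After round 2: 2 messages still in flight

Answer: 2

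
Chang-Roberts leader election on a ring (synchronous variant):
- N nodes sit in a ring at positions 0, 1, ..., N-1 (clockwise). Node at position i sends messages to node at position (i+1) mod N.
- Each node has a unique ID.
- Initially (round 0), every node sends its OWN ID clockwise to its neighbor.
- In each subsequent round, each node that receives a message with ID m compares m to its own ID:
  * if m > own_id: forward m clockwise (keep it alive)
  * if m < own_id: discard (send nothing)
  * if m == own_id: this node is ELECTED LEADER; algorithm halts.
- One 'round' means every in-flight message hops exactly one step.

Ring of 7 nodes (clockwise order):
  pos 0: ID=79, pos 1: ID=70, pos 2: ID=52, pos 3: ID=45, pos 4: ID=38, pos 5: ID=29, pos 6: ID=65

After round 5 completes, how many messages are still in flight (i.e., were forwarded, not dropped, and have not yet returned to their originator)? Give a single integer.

Answer: 2

Derivation:
Round 1: pos1(id70) recv 79: fwd; pos2(id52) recv 70: fwd; pos3(id45) recv 52: fwd; pos4(id38) recv 45: fwd; pos5(id29) recv 38: fwd; pos6(id65) recv 29: drop; pos0(id79) recv 65: drop
Round 2: pos2(id52) recv 79: fwd; pos3(id45) recv 70: fwd; pos4(id38) recv 52: fwd; pos5(id29) recv 45: fwd; pos6(id65) recv 38: drop
Round 3: pos3(id45) recv 79: fwd; pos4(id38) recv 70: fwd; pos5(id29) recv 52: fwd; pos6(id65) recv 45: drop
Round 4: pos4(id38) recv 79: fwd; pos5(id29) recv 70: fwd; pos6(id65) recv 52: drop
Round 5: pos5(id29) recv 79: fwd; pos6(id65) recv 70: fwd
After round 5: 2 messages still in flight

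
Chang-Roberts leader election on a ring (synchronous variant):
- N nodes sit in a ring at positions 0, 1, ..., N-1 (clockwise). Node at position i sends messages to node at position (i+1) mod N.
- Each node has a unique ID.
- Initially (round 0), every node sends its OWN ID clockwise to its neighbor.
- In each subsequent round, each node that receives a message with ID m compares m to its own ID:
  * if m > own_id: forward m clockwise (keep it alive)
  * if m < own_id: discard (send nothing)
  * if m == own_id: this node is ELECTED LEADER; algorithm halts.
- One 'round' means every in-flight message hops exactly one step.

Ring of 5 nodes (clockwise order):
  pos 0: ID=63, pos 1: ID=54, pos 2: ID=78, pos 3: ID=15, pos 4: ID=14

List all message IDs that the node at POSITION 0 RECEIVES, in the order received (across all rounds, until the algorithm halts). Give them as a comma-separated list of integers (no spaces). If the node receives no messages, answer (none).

Answer: 14,15,78

Derivation:
Round 1: pos1(id54) recv 63: fwd; pos2(id78) recv 54: drop; pos3(id15) recv 78: fwd; pos4(id14) recv 15: fwd; pos0(id63) recv 14: drop
Round 2: pos2(id78) recv 63: drop; pos4(id14) recv 78: fwd; pos0(id63) recv 15: drop
Round 3: pos0(id63) recv 78: fwd
Round 4: pos1(id54) recv 78: fwd
Round 5: pos2(id78) recv 78: ELECTED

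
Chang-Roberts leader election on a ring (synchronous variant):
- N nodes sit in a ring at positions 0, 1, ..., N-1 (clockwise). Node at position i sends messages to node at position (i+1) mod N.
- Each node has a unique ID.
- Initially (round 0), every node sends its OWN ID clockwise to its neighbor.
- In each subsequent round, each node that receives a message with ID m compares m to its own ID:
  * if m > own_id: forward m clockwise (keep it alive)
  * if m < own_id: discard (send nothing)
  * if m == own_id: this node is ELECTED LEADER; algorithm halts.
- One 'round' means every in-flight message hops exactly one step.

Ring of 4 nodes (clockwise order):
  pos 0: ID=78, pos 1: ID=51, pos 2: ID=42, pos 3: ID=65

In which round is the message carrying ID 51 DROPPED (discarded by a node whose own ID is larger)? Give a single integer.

Answer: 2

Derivation:
Round 1: pos1(id51) recv 78: fwd; pos2(id42) recv 51: fwd; pos3(id65) recv 42: drop; pos0(id78) recv 65: drop
Round 2: pos2(id42) recv 78: fwd; pos3(id65) recv 51: drop
Round 3: pos3(id65) recv 78: fwd
Round 4: pos0(id78) recv 78: ELECTED
Message ID 51 originates at pos 1; dropped at pos 3 in round 2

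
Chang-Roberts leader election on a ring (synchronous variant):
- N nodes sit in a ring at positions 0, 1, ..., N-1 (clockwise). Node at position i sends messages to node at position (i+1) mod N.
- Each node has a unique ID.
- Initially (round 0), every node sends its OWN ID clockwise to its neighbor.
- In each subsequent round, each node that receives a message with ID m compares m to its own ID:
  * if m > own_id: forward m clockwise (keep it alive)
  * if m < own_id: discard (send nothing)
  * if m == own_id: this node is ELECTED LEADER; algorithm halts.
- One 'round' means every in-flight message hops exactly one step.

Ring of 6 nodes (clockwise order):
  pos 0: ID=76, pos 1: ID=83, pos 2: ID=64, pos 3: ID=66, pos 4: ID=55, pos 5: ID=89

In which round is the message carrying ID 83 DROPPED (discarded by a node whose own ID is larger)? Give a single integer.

Answer: 4

Derivation:
Round 1: pos1(id83) recv 76: drop; pos2(id64) recv 83: fwd; pos3(id66) recv 64: drop; pos4(id55) recv 66: fwd; pos5(id89) recv 55: drop; pos0(id76) recv 89: fwd
Round 2: pos3(id66) recv 83: fwd; pos5(id89) recv 66: drop; pos1(id83) recv 89: fwd
Round 3: pos4(id55) recv 83: fwd; pos2(id64) recv 89: fwd
Round 4: pos5(id89) recv 83: drop; pos3(id66) recv 89: fwd
Round 5: pos4(id55) recv 89: fwd
Round 6: pos5(id89) recv 89: ELECTED
Message ID 83 originates at pos 1; dropped at pos 5 in round 4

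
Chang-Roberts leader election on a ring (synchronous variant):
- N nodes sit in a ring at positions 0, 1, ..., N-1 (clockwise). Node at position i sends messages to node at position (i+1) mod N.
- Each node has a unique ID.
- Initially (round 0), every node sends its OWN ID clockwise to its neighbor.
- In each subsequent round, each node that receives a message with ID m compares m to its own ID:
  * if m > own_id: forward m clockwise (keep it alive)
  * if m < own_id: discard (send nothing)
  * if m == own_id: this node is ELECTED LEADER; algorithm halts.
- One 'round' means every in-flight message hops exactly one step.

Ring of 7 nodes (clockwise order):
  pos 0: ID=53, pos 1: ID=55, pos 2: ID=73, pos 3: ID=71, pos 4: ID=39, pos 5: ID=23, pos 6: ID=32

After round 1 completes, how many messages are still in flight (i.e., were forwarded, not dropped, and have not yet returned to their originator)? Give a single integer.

Round 1: pos1(id55) recv 53: drop; pos2(id73) recv 55: drop; pos3(id71) recv 73: fwd; pos4(id39) recv 71: fwd; pos5(id23) recv 39: fwd; pos6(id32) recv 23: drop; pos0(id53) recv 32: drop
After round 1: 3 messages still in flight

Answer: 3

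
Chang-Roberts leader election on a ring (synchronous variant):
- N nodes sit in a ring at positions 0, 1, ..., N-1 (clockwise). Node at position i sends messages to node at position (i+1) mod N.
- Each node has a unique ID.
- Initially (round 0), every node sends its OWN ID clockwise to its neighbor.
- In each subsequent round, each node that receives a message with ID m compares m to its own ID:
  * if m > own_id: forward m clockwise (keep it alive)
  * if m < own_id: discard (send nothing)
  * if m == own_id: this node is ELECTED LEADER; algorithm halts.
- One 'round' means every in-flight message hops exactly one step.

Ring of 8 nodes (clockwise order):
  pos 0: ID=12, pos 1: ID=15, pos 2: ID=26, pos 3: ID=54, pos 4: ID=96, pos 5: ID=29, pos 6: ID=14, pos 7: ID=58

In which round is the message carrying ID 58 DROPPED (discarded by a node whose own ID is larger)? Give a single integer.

Answer: 5

Derivation:
Round 1: pos1(id15) recv 12: drop; pos2(id26) recv 15: drop; pos3(id54) recv 26: drop; pos4(id96) recv 54: drop; pos5(id29) recv 96: fwd; pos6(id14) recv 29: fwd; pos7(id58) recv 14: drop; pos0(id12) recv 58: fwd
Round 2: pos6(id14) recv 96: fwd; pos7(id58) recv 29: drop; pos1(id15) recv 58: fwd
Round 3: pos7(id58) recv 96: fwd; pos2(id26) recv 58: fwd
Round 4: pos0(id12) recv 96: fwd; pos3(id54) recv 58: fwd
Round 5: pos1(id15) recv 96: fwd; pos4(id96) recv 58: drop
Round 6: pos2(id26) recv 96: fwd
Round 7: pos3(id54) recv 96: fwd
Round 8: pos4(id96) recv 96: ELECTED
Message ID 58 originates at pos 7; dropped at pos 4 in round 5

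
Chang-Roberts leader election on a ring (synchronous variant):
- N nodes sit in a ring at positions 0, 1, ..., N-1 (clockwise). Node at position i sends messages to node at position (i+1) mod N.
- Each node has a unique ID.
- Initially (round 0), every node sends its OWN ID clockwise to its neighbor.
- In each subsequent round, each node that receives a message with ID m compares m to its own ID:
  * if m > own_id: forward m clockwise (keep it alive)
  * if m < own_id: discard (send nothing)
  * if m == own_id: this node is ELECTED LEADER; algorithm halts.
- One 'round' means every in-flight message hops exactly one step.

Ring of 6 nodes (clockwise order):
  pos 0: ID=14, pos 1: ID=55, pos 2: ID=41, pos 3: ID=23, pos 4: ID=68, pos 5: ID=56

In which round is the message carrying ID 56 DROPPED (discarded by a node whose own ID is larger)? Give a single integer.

Round 1: pos1(id55) recv 14: drop; pos2(id41) recv 55: fwd; pos3(id23) recv 41: fwd; pos4(id68) recv 23: drop; pos5(id56) recv 68: fwd; pos0(id14) recv 56: fwd
Round 2: pos3(id23) recv 55: fwd; pos4(id68) recv 41: drop; pos0(id14) recv 68: fwd; pos1(id55) recv 56: fwd
Round 3: pos4(id68) recv 55: drop; pos1(id55) recv 68: fwd; pos2(id41) recv 56: fwd
Round 4: pos2(id41) recv 68: fwd; pos3(id23) recv 56: fwd
Round 5: pos3(id23) recv 68: fwd; pos4(id68) recv 56: drop
Round 6: pos4(id68) recv 68: ELECTED
Message ID 56 originates at pos 5; dropped at pos 4 in round 5

Answer: 5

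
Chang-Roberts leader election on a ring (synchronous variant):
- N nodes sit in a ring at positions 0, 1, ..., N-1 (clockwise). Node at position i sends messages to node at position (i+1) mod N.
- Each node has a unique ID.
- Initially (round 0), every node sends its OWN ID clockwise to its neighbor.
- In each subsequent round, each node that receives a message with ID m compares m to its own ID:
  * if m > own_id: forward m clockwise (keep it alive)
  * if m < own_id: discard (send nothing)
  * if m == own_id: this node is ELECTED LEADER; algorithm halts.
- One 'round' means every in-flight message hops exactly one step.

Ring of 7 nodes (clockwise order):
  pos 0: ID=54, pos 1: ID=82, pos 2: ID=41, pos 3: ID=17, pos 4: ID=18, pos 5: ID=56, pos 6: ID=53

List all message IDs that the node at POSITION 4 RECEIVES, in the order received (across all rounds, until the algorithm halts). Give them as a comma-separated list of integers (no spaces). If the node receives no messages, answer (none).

Answer: 17,41,82

Derivation:
Round 1: pos1(id82) recv 54: drop; pos2(id41) recv 82: fwd; pos3(id17) recv 41: fwd; pos4(id18) recv 17: drop; pos5(id56) recv 18: drop; pos6(id53) recv 56: fwd; pos0(id54) recv 53: drop
Round 2: pos3(id17) recv 82: fwd; pos4(id18) recv 41: fwd; pos0(id54) recv 56: fwd
Round 3: pos4(id18) recv 82: fwd; pos5(id56) recv 41: drop; pos1(id82) recv 56: drop
Round 4: pos5(id56) recv 82: fwd
Round 5: pos6(id53) recv 82: fwd
Round 6: pos0(id54) recv 82: fwd
Round 7: pos1(id82) recv 82: ELECTED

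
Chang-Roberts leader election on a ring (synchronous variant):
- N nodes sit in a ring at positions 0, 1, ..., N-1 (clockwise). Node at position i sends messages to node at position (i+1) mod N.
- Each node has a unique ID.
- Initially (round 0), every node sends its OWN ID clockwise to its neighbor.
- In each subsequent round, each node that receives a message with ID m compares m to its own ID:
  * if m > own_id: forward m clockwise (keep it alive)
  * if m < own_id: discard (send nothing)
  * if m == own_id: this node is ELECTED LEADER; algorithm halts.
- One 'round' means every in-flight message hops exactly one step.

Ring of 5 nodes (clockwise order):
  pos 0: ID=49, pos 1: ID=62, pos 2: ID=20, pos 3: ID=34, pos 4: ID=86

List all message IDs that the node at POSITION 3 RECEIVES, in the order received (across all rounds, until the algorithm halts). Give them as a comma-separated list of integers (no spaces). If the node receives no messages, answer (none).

Answer: 20,62,86

Derivation:
Round 1: pos1(id62) recv 49: drop; pos2(id20) recv 62: fwd; pos3(id34) recv 20: drop; pos4(id86) recv 34: drop; pos0(id49) recv 86: fwd
Round 2: pos3(id34) recv 62: fwd; pos1(id62) recv 86: fwd
Round 3: pos4(id86) recv 62: drop; pos2(id20) recv 86: fwd
Round 4: pos3(id34) recv 86: fwd
Round 5: pos4(id86) recv 86: ELECTED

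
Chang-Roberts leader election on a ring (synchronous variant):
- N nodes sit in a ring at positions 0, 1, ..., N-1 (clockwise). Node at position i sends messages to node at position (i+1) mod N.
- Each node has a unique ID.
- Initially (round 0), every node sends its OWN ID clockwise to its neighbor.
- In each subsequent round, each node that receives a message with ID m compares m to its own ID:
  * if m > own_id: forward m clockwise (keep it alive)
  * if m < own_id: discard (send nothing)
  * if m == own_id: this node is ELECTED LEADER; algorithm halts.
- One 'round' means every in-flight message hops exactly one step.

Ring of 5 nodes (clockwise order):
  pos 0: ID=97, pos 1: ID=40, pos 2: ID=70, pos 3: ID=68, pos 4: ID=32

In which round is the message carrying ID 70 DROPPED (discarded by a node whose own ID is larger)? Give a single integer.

Answer: 3

Derivation:
Round 1: pos1(id40) recv 97: fwd; pos2(id70) recv 40: drop; pos3(id68) recv 70: fwd; pos4(id32) recv 68: fwd; pos0(id97) recv 32: drop
Round 2: pos2(id70) recv 97: fwd; pos4(id32) recv 70: fwd; pos0(id97) recv 68: drop
Round 3: pos3(id68) recv 97: fwd; pos0(id97) recv 70: drop
Round 4: pos4(id32) recv 97: fwd
Round 5: pos0(id97) recv 97: ELECTED
Message ID 70 originates at pos 2; dropped at pos 0 in round 3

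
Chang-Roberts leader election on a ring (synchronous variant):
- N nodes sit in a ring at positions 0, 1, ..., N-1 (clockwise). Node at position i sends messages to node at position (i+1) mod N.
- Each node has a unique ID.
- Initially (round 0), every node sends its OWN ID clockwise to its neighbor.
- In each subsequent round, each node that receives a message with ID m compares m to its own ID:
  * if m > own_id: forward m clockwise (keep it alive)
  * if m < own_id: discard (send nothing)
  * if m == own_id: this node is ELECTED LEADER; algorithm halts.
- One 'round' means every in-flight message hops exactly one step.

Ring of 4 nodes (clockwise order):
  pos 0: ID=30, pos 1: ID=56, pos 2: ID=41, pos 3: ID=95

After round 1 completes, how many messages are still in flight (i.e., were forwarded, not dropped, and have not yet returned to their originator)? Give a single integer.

Answer: 2

Derivation:
Round 1: pos1(id56) recv 30: drop; pos2(id41) recv 56: fwd; pos3(id95) recv 41: drop; pos0(id30) recv 95: fwd
After round 1: 2 messages still in flight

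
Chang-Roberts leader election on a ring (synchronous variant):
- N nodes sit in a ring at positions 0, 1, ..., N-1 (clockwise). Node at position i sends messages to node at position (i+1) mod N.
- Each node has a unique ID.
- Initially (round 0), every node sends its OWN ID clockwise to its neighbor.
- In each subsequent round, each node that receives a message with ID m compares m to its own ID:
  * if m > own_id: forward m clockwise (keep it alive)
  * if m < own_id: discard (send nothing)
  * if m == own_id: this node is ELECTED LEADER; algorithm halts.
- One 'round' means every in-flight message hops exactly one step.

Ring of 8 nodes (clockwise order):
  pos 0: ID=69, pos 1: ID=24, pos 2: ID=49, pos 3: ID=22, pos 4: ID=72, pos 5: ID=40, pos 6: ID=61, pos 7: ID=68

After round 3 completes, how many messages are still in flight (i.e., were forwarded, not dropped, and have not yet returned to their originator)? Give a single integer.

Answer: 2

Derivation:
Round 1: pos1(id24) recv 69: fwd; pos2(id49) recv 24: drop; pos3(id22) recv 49: fwd; pos4(id72) recv 22: drop; pos5(id40) recv 72: fwd; pos6(id61) recv 40: drop; pos7(id68) recv 61: drop; pos0(id69) recv 68: drop
Round 2: pos2(id49) recv 69: fwd; pos4(id72) recv 49: drop; pos6(id61) recv 72: fwd
Round 3: pos3(id22) recv 69: fwd; pos7(id68) recv 72: fwd
After round 3: 2 messages still in flight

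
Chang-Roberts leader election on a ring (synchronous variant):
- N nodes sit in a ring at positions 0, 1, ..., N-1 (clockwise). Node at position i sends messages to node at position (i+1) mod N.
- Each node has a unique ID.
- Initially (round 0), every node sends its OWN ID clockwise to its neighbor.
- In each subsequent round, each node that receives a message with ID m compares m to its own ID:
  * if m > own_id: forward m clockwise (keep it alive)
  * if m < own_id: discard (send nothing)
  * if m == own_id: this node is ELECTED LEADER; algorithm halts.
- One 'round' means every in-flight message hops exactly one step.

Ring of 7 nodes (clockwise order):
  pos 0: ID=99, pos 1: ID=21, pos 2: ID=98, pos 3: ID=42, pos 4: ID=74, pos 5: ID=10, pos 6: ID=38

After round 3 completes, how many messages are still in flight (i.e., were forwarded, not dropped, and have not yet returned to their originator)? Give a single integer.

Round 1: pos1(id21) recv 99: fwd; pos2(id98) recv 21: drop; pos3(id42) recv 98: fwd; pos4(id74) recv 42: drop; pos5(id10) recv 74: fwd; pos6(id38) recv 10: drop; pos0(id99) recv 38: drop
Round 2: pos2(id98) recv 99: fwd; pos4(id74) recv 98: fwd; pos6(id38) recv 74: fwd
Round 3: pos3(id42) recv 99: fwd; pos5(id10) recv 98: fwd; pos0(id99) recv 74: drop
After round 3: 2 messages still in flight

Answer: 2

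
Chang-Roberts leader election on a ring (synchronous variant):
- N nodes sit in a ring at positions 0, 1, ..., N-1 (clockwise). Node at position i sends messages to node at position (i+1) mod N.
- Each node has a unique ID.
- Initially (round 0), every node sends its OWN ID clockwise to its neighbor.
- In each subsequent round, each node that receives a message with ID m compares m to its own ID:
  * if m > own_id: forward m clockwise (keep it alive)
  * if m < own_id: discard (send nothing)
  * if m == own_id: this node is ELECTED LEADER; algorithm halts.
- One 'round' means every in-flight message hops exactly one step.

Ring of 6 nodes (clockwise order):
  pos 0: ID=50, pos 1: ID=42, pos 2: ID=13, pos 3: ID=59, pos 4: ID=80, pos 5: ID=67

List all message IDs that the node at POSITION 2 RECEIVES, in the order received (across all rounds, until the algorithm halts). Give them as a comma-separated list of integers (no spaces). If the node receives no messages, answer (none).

Round 1: pos1(id42) recv 50: fwd; pos2(id13) recv 42: fwd; pos3(id59) recv 13: drop; pos4(id80) recv 59: drop; pos5(id67) recv 80: fwd; pos0(id50) recv 67: fwd
Round 2: pos2(id13) recv 50: fwd; pos3(id59) recv 42: drop; pos0(id50) recv 80: fwd; pos1(id42) recv 67: fwd
Round 3: pos3(id59) recv 50: drop; pos1(id42) recv 80: fwd; pos2(id13) recv 67: fwd
Round 4: pos2(id13) recv 80: fwd; pos3(id59) recv 67: fwd
Round 5: pos3(id59) recv 80: fwd; pos4(id80) recv 67: drop
Round 6: pos4(id80) recv 80: ELECTED

Answer: 42,50,67,80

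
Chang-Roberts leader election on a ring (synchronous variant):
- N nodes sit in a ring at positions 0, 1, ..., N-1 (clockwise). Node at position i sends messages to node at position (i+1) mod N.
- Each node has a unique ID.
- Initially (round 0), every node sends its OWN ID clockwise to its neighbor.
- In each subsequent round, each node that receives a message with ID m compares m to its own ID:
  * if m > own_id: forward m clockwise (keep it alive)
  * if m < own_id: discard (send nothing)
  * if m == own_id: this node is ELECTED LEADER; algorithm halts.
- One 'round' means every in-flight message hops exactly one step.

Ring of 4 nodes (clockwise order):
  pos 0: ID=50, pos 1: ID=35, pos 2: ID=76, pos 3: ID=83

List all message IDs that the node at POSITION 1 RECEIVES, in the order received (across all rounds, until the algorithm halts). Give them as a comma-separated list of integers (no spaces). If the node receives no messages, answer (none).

Round 1: pos1(id35) recv 50: fwd; pos2(id76) recv 35: drop; pos3(id83) recv 76: drop; pos0(id50) recv 83: fwd
Round 2: pos2(id76) recv 50: drop; pos1(id35) recv 83: fwd
Round 3: pos2(id76) recv 83: fwd
Round 4: pos3(id83) recv 83: ELECTED

Answer: 50,83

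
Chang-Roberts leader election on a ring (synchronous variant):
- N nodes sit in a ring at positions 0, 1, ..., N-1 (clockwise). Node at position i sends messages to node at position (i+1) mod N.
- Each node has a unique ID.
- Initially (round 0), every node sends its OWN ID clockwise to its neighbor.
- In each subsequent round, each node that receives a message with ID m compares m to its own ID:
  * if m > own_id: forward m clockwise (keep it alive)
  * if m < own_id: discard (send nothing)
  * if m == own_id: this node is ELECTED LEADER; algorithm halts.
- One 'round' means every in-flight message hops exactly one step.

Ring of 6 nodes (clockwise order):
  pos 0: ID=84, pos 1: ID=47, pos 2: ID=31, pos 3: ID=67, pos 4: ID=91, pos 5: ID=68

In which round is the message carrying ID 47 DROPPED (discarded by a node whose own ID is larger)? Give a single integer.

Answer: 2

Derivation:
Round 1: pos1(id47) recv 84: fwd; pos2(id31) recv 47: fwd; pos3(id67) recv 31: drop; pos4(id91) recv 67: drop; pos5(id68) recv 91: fwd; pos0(id84) recv 68: drop
Round 2: pos2(id31) recv 84: fwd; pos3(id67) recv 47: drop; pos0(id84) recv 91: fwd
Round 3: pos3(id67) recv 84: fwd; pos1(id47) recv 91: fwd
Round 4: pos4(id91) recv 84: drop; pos2(id31) recv 91: fwd
Round 5: pos3(id67) recv 91: fwd
Round 6: pos4(id91) recv 91: ELECTED
Message ID 47 originates at pos 1; dropped at pos 3 in round 2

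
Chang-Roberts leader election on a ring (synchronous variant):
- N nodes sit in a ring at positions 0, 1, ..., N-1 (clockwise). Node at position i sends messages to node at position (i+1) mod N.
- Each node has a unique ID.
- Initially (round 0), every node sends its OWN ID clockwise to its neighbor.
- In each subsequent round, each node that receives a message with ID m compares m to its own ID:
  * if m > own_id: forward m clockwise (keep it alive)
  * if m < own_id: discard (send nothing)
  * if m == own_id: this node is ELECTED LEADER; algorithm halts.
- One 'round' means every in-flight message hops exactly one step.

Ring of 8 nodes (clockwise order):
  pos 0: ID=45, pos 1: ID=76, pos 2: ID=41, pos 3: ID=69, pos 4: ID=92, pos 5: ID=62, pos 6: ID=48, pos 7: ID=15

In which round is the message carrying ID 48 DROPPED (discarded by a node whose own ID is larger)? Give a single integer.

Round 1: pos1(id76) recv 45: drop; pos2(id41) recv 76: fwd; pos3(id69) recv 41: drop; pos4(id92) recv 69: drop; pos5(id62) recv 92: fwd; pos6(id48) recv 62: fwd; pos7(id15) recv 48: fwd; pos0(id45) recv 15: drop
Round 2: pos3(id69) recv 76: fwd; pos6(id48) recv 92: fwd; pos7(id15) recv 62: fwd; pos0(id45) recv 48: fwd
Round 3: pos4(id92) recv 76: drop; pos7(id15) recv 92: fwd; pos0(id45) recv 62: fwd; pos1(id76) recv 48: drop
Round 4: pos0(id45) recv 92: fwd; pos1(id76) recv 62: drop
Round 5: pos1(id76) recv 92: fwd
Round 6: pos2(id41) recv 92: fwd
Round 7: pos3(id69) recv 92: fwd
Round 8: pos4(id92) recv 92: ELECTED
Message ID 48 originates at pos 6; dropped at pos 1 in round 3

Answer: 3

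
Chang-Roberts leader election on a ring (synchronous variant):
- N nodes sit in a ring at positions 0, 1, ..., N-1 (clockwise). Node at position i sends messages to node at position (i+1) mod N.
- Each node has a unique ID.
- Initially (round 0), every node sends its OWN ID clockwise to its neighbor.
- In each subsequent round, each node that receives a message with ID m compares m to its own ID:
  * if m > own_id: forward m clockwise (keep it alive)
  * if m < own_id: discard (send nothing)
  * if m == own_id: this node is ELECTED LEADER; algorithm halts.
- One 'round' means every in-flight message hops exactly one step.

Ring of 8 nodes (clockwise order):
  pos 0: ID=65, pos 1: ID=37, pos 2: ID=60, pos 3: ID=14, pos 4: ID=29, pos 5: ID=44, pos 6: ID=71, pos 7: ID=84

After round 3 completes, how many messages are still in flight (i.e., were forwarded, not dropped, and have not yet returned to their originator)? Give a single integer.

Round 1: pos1(id37) recv 65: fwd; pos2(id60) recv 37: drop; pos3(id14) recv 60: fwd; pos4(id29) recv 14: drop; pos5(id44) recv 29: drop; pos6(id71) recv 44: drop; pos7(id84) recv 71: drop; pos0(id65) recv 84: fwd
Round 2: pos2(id60) recv 65: fwd; pos4(id29) recv 60: fwd; pos1(id37) recv 84: fwd
Round 3: pos3(id14) recv 65: fwd; pos5(id44) recv 60: fwd; pos2(id60) recv 84: fwd
After round 3: 3 messages still in flight

Answer: 3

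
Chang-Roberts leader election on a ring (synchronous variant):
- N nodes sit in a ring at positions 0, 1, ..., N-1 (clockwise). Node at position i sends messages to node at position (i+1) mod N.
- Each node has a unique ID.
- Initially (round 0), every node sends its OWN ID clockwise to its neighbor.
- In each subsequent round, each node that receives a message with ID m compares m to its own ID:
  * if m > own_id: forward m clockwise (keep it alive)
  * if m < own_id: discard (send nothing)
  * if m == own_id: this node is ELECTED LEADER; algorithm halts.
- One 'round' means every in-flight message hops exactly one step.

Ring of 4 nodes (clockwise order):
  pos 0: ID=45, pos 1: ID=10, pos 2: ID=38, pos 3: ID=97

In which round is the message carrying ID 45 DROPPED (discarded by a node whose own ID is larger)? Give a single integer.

Answer: 3

Derivation:
Round 1: pos1(id10) recv 45: fwd; pos2(id38) recv 10: drop; pos3(id97) recv 38: drop; pos0(id45) recv 97: fwd
Round 2: pos2(id38) recv 45: fwd; pos1(id10) recv 97: fwd
Round 3: pos3(id97) recv 45: drop; pos2(id38) recv 97: fwd
Round 4: pos3(id97) recv 97: ELECTED
Message ID 45 originates at pos 0; dropped at pos 3 in round 3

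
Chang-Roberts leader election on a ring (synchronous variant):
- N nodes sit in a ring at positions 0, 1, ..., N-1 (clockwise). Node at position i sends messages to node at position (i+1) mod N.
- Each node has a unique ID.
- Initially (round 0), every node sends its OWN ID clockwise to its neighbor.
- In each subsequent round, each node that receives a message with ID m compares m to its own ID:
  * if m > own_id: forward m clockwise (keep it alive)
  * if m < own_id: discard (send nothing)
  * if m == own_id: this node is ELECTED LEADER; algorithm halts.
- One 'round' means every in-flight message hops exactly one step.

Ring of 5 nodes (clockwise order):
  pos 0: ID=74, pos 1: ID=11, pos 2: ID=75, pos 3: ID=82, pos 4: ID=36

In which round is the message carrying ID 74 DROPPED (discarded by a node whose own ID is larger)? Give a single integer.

Answer: 2

Derivation:
Round 1: pos1(id11) recv 74: fwd; pos2(id75) recv 11: drop; pos3(id82) recv 75: drop; pos4(id36) recv 82: fwd; pos0(id74) recv 36: drop
Round 2: pos2(id75) recv 74: drop; pos0(id74) recv 82: fwd
Round 3: pos1(id11) recv 82: fwd
Round 4: pos2(id75) recv 82: fwd
Round 5: pos3(id82) recv 82: ELECTED
Message ID 74 originates at pos 0; dropped at pos 2 in round 2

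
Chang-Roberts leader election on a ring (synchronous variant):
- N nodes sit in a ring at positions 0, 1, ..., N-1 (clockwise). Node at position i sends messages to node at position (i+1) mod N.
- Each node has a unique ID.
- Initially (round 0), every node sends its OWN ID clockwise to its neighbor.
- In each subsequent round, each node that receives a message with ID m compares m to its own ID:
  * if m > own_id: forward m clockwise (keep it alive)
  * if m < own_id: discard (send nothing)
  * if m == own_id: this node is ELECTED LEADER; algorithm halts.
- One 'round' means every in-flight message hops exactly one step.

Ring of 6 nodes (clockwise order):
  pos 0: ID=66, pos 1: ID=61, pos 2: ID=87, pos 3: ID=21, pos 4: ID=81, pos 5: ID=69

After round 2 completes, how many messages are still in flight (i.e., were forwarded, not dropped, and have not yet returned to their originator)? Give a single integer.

Round 1: pos1(id61) recv 66: fwd; pos2(id87) recv 61: drop; pos3(id21) recv 87: fwd; pos4(id81) recv 21: drop; pos5(id69) recv 81: fwd; pos0(id66) recv 69: fwd
Round 2: pos2(id87) recv 66: drop; pos4(id81) recv 87: fwd; pos0(id66) recv 81: fwd; pos1(id61) recv 69: fwd
After round 2: 3 messages still in flight

Answer: 3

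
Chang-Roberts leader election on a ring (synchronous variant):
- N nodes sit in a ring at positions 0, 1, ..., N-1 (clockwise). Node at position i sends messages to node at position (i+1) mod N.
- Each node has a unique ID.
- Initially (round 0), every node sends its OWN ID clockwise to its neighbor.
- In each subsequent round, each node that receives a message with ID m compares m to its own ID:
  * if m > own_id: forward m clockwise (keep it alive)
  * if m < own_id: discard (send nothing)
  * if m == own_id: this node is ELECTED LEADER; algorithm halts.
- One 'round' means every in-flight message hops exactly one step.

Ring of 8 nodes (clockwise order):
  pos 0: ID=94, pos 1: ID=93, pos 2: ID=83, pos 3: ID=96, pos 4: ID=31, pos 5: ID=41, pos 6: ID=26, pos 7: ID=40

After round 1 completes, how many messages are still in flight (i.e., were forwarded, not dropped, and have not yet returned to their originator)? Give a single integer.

Answer: 4

Derivation:
Round 1: pos1(id93) recv 94: fwd; pos2(id83) recv 93: fwd; pos3(id96) recv 83: drop; pos4(id31) recv 96: fwd; pos5(id41) recv 31: drop; pos6(id26) recv 41: fwd; pos7(id40) recv 26: drop; pos0(id94) recv 40: drop
After round 1: 4 messages still in flight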